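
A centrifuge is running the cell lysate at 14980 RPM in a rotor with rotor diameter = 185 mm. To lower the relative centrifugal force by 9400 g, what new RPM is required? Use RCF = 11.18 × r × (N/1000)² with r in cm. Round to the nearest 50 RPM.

N₂ ≈ 11550 RPM

r = 185 mm / 2 = 92.5 mm = 9.25 cm
Current RCF = 11.18 × 9.25 × (14.98)² = 11.18 × 9.25 × 224.4004 ≈ 23,206.4 × g
Target RCF = 23,206.4 − 9,400 = 13,806.4 × g
(N/1000)² = 13,806.4 / 103.415 = 133.5048
N = 1000 × √133.5048 ≈ 11,554.4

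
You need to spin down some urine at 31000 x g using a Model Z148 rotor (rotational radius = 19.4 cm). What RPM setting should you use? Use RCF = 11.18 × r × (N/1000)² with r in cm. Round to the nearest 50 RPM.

11950 RPM

31,000 = 11.18 × 19.4 × (N/1000)²
(N/1000)² = 31,000 / 216.892 = 142.9283
N = 1000 × √142.9283 ≈ 11,955.3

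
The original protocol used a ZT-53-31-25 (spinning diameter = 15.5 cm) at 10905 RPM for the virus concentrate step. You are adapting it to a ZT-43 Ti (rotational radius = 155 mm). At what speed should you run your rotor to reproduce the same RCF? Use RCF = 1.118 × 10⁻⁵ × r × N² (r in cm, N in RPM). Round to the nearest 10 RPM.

Original rotor: r = 15.5 / 2 = 7.75 cm
RCF = 1.118 × 10⁻⁵ × r × N²
RCF_original = 1.118 × 10⁻⁵ × 7.75 × (10905)² = 1.118 × 10⁻⁵ × 7.75 × 118,919,025 ≈ 10,303.7 × g
Your rotor: r = 155 mm = 15.5 cm
10,303.7 = 1.118 × 10⁻⁵ × 15.5 × N²
N² = 10,303.7 / (17.329 × 10⁻⁵) = 59,459,288
N ≈ √59,459,288 ≈ 7,711.0

≈ 7710 RPM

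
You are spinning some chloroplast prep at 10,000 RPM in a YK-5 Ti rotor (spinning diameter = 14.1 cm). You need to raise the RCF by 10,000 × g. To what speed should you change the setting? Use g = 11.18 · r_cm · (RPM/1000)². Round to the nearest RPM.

≈ 15062 RPM

r = 14.1 / 2 = 7.05 cm
Current RCF = 11.18 × 7.05 × (10)² = 11.18 × 7.05 × 100 ≈ 7,881.9 × g
Target RCF = 7,881.9 + 10,000 = 17,881.9 × g
(N/1000)² = 17,881.9 / 78.819 = 226.873
N = 1000 × √226.873 ≈ 15,062.3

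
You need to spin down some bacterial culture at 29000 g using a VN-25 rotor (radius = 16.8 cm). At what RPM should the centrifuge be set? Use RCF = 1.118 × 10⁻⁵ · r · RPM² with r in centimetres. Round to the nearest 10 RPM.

N ≈ 12430 RPM

RCF = 1.118 × 10⁻⁵ × r × N²
29,000 = 1.118 × 10⁻⁵ × 16.8 × N²
N² = 29,000 / (18.7824 × 10⁻⁵) = 154,399,864
N ≈ √154,399,864 ≈ 12,425.8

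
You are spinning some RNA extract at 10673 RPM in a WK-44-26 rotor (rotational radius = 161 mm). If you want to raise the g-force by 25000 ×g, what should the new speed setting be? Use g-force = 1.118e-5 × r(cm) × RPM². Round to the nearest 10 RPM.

≈ 15900 RPM

r = 161 mm = 16.1 cm
Current RCF = 1.118 × 10⁻⁵ × 16.1 × (10673)² = 1.118 × 10⁻⁵ × 16.1 × 113,912,929 ≈ 20,504.1 × g
Target RCF = 20,504.1 + 25,000 = 45,504.1 × g
N² = 45,504.1 / (17.9998 × 10⁻⁵) = 252,803,364
N ≈ √252,803,364 ≈ 15,899.8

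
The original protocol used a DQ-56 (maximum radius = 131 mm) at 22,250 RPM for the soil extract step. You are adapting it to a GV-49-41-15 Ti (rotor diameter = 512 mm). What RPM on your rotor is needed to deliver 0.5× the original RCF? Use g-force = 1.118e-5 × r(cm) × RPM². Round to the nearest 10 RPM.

Original rotor: r = 131 mm = 13.1 cm
RCF_original = 1.118 × 10⁻⁵ × 13.1 × (22250)² = 1.118 × 10⁻⁵ × 13.1 × 495,062,500 ≈ 72,505.9 × g
Target RCF = 0.5 × 72,505.9 ≈ 36,252.9 × g
Your rotor: r = 512 mm / 2 = 256 mm = 25.6 cm
36,252.9 = 1.118 × 10⁻⁵ × 25.6 × N²
N² = 36,252.9 / (28.6208 × 10⁻⁵) = 126,666,271
N ≈ √126,666,271 ≈ 11,254.6

11250 RPM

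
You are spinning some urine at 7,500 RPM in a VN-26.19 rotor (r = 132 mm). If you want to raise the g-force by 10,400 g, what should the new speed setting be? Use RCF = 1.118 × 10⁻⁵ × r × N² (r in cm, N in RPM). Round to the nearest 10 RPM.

N₂ ≈ 11260 RPM

r = 132 mm = 13.2 cm
Current RCF = 1.118 × 10⁻⁵ × 13.2 × (7500)² = 1.118 × 10⁻⁵ × 13.2 × 56,250,000 ≈ 8,301.1 × g
Target RCF = 8,301.1 + 10,400 = 18,701.1 × g
N² = 18,701.1 / (14.7576 × 10⁻⁵) = 126,721,825
N ≈ √126,721,825 ≈ 11,257.1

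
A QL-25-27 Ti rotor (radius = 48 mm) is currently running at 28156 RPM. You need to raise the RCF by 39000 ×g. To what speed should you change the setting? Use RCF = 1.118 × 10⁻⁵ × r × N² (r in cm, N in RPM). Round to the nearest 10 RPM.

r = 48 mm = 4.8 cm
Current RCF = 1.118 × 10⁻⁵ × 4.8 × (28156)² = 1.118 × 10⁻⁵ × 4.8 × 792,760,336 ≈ 42,542.7 × g
Target RCF = 42,542.7 + 39,000 = 81,542.7 × g
N² = 81,542.7 / (5.3664 × 10⁻⁵) = 1,519,504,696
N ≈ √1,519,504,696 ≈ 38,980.8

≈ 38980 RPM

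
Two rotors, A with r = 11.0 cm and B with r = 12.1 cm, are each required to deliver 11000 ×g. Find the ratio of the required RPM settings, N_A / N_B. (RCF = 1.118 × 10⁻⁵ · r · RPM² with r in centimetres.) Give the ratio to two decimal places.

1.05

At fixed RCF, N ∝ 1/√r, so N_A/N_B = √(r_B/r_A) = √(12.1/11.0) = √1.100000 = 1.0488.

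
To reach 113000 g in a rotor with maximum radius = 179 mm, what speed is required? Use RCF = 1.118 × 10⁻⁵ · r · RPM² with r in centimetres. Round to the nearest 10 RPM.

r = 179 mm = 17.9 cm
RCF = 1.118 × 10⁻⁵ × r × N²
113,000 = 1.118 × 10⁻⁵ × 17.9 × N²
N² = 113,000 / (20.0122 × 10⁻⁵) = 564,655,560
N ≈ √564,655,560 ≈ 23,762.5

N ≈ 23760 RPM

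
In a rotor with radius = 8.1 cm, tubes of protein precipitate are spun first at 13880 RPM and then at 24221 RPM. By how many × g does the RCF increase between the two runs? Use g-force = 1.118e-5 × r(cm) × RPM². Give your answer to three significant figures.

35700 × g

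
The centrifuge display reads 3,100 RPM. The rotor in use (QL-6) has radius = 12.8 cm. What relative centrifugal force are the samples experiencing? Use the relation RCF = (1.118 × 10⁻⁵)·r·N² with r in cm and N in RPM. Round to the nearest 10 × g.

RCF ≈ 1380 g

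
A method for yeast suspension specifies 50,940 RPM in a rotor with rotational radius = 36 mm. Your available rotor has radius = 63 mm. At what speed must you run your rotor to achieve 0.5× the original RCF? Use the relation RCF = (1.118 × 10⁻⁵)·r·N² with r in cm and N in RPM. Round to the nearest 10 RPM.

27230 RPM

Original rotor: r = 36 mm = 3.6 cm
RCF_original = 1.118 × 10⁻⁵ × 3.6 × (50940)² = 1.118 × 10⁻⁵ × 3.6 × 2,594,883,600 ≈ 104,438.9 × g
Target RCF = 0.5 × 104,438.9 ≈ 52,219.4 × g
Your rotor: r = 63 mm = 6.3 cm
52,219.4 = 1.118 × 10⁻⁵ × 6.3 × N²
N² = 52,219.4 / (7.0434 × 10⁻⁵) = 741,394,781
N ≈ √741,394,781 ≈ 27,228.6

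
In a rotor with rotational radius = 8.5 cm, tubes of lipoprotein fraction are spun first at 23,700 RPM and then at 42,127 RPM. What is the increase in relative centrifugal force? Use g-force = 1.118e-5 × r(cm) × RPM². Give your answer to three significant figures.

RCF₁ = 1.118 × 10⁻⁵ × 8.5 × (23700)² = 1.118 × 10⁻⁵ × 8.5 × 561,690,000 ≈ 53,377.4 × g
RCF₂ = 1.118 × 10⁻⁵ × 8.5 × (42127)² = 1.118 × 10⁻⁵ × 8.5 × 1,774,684,129 ≈ 168,648.2 × g
Increase = 168,648.2 − 53,377.4 = 115,270.8

≈ 115000 g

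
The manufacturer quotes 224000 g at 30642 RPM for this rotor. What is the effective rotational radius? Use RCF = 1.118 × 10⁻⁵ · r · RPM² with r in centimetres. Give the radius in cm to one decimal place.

≈ 21.3 cm

RCF = 1.118 × 10⁻⁵ × r × N²
224000 = 1.118 × 10⁻⁵ × r × (30642)²
r = 224000 / (1.118 × 10⁻⁵ × 938,932,164) = 224000 / 10497.26 ≈ 21.339 cm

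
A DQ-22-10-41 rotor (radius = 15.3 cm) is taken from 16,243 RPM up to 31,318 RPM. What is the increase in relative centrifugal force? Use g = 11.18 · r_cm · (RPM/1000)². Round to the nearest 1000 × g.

RCF₁ = 11.18 × 15.3 × (16.243)² = 11.18 × 15.3 × 263.835049 ≈ 45,130 × g
RCF₂ = 11.18 × 15.3 × (31.318)² = 11.18 × 15.3 × 980.817124 ≈ 167,772.7 × g
Increase = 167,772.7 − 45,130 = 122,642.7

≈ 123000 x g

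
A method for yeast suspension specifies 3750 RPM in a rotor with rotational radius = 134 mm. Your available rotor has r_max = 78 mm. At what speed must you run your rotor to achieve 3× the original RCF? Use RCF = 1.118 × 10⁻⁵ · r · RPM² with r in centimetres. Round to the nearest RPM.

≈ 8513 RPM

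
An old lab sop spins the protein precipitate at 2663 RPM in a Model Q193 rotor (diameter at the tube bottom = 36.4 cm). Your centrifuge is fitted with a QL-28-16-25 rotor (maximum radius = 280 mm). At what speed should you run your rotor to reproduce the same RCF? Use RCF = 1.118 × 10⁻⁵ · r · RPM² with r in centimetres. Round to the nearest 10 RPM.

Original rotor: r = 36.4 / 2 = 18.2 cm
RCF_original = 1.118 × 10⁻⁵ × 18.2 × (2663)² = 1.118 × 10⁻⁵ × 18.2 × 7,091,569 ≈ 1,443 × g
Your rotor: r = 280 mm = 28.0 cm
1,443 = 1.118 × 10⁻⁵ × 28 × N²
N² = 1,443 / (31.304 × 10⁻⁵) = 4,609,635
N ≈ √4,609,635 ≈ 2,147.0

≈ 2150 RPM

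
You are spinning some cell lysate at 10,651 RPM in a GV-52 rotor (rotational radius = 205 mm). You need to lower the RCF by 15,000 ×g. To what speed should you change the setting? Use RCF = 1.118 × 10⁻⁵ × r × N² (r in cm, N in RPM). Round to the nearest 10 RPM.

r = 205 mm = 20.5 cm
Current RCF = 1.118 × 10⁻⁵ × 20.5 × (10651)² = 1.118 × 10⁻⁵ × 20.5 × 113,443,801 ≈ 26,000.2 × g
Target RCF = 26,000.2 − 15,000 = 11,000.2 × g
N² = 11,000.2 / (22.919 × 10⁻⁵) = 47,995,986
N ≈ √47,995,986 ≈ 6,927.9

6930 RPM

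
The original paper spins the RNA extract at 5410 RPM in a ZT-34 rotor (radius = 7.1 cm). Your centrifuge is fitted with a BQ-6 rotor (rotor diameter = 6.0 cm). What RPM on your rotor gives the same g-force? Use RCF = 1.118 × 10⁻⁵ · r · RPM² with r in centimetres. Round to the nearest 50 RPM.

RCF_original = 1.118 × 10⁻⁵ × 7.1 × (5410)² = 1.118 × 10⁻⁵ × 7.1 × 29,268,100 ≈ 2,323.2 × g
Your rotor: r = 6.0 / 2 = 3 cm
2,323.2 = 1.118 × 10⁻⁵ × 3 × N²
N² = 2,323.2 / (3.354 × 10⁻⁵) = 69,266,547
N ≈ √69,266,547 ≈ 8,322.7

8300 RPM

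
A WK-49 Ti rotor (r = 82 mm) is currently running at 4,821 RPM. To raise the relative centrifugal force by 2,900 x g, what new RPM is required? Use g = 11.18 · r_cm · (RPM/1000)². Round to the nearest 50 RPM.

r = 82 mm = 8.2 cm
Current RCF = 11.18 × 8.2 × (4.821)² = 11.18 × 8.2 × 23.242041 ≈ 2,130.7 × g
Target RCF = 2,130.7 + 2,900 = 5,030.7 × g
(N/1000)² = 5,030.7 / 91.676 = 54.87478
N = 1000 × √54.87478 ≈ 7,407.8

N₂ ≈ 7400 RPM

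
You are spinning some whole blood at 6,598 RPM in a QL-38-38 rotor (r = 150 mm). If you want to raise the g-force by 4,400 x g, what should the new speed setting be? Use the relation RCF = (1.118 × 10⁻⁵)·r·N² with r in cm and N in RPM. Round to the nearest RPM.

8353 RPM

r = 150 mm = 15.0 cm
Current RCF = 1.118 × 10⁻⁵ × 15 × (6598)² = 1.118 × 10⁻⁵ × 15 × 43,533,604 ≈ 7,300.6 × g
Target RCF = 7,300.6 + 4,400 = 11,700.6 × g
N² = 11,700.6 / (16.77 × 10⁻⁵) = 69,771,020
N ≈ √69,771,020 ≈ 8,352.9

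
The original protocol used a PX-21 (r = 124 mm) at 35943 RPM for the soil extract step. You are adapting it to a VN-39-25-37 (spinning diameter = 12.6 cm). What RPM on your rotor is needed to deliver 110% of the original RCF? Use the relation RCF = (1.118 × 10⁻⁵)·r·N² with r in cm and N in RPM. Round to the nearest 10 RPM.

≈ 52890 RPM

Original rotor: r = 124 mm = 12.4 cm
RCF = 1.118 × 10⁻⁵ × r × N²
RCF_original = 1.118 × 10⁻⁵ × 12.4 × (35943)² = 1.118 × 10⁻⁵ × 12.4 × 1,291,899,249 ≈ 179,098.6 × g
Target RCF = 1.1 × 179,098.6 ≈ 197,008.5 × g
Your rotor: r = 12.6 / 2 = 6.3 cm
197,008.5 = 1.118 × 10⁻⁵ × 6.3 × N²
N² = 197,008.5 / (7.0434 × 10⁻⁵) = 2,797,065,338
N ≈ √2,797,065,338 ≈ 52,887.3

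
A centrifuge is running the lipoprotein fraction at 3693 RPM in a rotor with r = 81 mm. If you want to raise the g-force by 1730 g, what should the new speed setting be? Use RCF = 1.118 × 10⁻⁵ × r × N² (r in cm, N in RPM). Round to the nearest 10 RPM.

5720 RPM

r = 81 mm = 8.1 cm
Current RCF = 1.118 × 10⁻⁵ × 8.1 × (3693)² = 1.118 × 10⁻⁵ × 8.1 × 13,638,249 ≈ 1,235.1 × g
Target RCF = 1,235.1 + 1,730 = 2,965.1 × g
N² = 2,965.1 / (9.0558 × 10⁻⁵) = 32,742,552
N ≈ √32,742,552 ≈ 5,722.1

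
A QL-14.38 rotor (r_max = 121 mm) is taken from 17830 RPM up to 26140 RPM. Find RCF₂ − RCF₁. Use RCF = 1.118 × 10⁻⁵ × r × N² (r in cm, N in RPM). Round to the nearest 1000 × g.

49000 x g

r = 121 mm = 12.1 cm
RCF₁ = 1.118 × 10⁻⁵ × 12.1 × (17830)² = 1.118 × 10⁻⁵ × 12.1 × 317,908,900 ≈ 43,006.1 × g
RCF₂ = 1.118 × 10⁻⁵ × 12.1 × (26140)² = 1.118 × 10⁻⁵ × 12.1 × 683,299,600 ≈ 92,435.4 × g
Increase = 92,435.4 − 43,006.1 = 49,429.3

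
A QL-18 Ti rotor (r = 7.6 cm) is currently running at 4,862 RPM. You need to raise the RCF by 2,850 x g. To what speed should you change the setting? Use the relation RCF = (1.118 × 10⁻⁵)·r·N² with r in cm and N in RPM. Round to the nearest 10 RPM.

N₂ ≈ 7560 RPM

Current RCF = 1.118 × 10⁻⁵ × 7.6 × (4862)² = 1.118 × 10⁻⁵ × 7.6 × 23,639,044 ≈ 2,008.6 × g
Target RCF = 2,008.6 + 2,850 = 4,858.6 × g
N² = 4,858.6 / (8.4968 × 10⁻⁵) = 57,181,527
N ≈ √57,181,527 ≈ 7,561.8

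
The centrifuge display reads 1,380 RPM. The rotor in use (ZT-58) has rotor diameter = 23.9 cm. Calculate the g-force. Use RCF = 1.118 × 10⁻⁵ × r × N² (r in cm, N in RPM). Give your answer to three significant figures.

r = 23.9 / 2 = 11.95 cm
RCF = 1.118 × 10⁻⁵ × 11.95 × (1380)² = 1.118 × 10⁻⁵ × 11.95 × 1,904,400 ≈ 254.4 × g

254 ×g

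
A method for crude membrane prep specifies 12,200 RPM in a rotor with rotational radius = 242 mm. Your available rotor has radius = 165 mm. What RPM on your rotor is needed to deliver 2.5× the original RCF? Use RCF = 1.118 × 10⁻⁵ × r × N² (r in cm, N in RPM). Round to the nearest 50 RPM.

≈ 23350 RPM

Original rotor: r = 242 mm = 24.2 cm
RCF_original = 1.118 × 10⁻⁵ × 24.2 × (12200)² = 1.118 × 10⁻⁵ × 24.2 × 148,840,000 ≈ 40,269.6 × g
Target RCF = 2.5 × 40,269.6 ≈ 100,674 × g
Your rotor: r = 165 mm = 16.5 cm
100,674 = 1.118 × 10⁻⁵ × 16.5 × N²
N² = 100,674 / (18.447 × 10⁻⁵) = 545,747,276
N ≈ √545,747,276 ≈ 23,361.2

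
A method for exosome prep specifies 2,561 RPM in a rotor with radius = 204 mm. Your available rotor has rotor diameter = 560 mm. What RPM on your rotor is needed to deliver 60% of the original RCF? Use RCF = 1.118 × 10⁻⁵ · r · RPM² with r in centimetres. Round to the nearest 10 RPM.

1690 RPM

Original rotor: r = 204 mm = 20.4 cm
RCF = 1.118 × 10⁻⁵ × r × N²
RCF_original = 1.118 × 10⁻⁵ × 20.4 × (2561)² = 1.118 × 10⁻⁵ × 20.4 × 6,558,721 ≈ 1,495.9 × g
Target RCF = 0.6 × 1,495.9 ≈ 897.5 × g
Your rotor: r = 560 mm / 2 = 280 mm = 28 cm
897.5 = 1.118 × 10⁻⁵ × 28 × N²
N² = 897.5 / (31.304 × 10⁻⁵) = 2,867,046
N ≈ √2,867,046 ≈ 1,693.2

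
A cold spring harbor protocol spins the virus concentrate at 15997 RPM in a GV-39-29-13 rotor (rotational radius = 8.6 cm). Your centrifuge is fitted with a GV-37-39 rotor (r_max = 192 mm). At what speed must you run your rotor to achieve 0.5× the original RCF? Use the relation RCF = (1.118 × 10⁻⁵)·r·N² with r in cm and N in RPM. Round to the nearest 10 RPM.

RCF_original = 1.118 × 10⁻⁵ × 8.6 × (15997)² = 1.118 × 10⁻⁵ × 8.6 × 255,904,009 ≈ 24,604.7 × g
Target RCF = 0.5 × 24,604.7 ≈ 12,302.4 × g
Your rotor: r = 192 mm = 19.2 cm
12,302.4 = 1.118 × 10⁻⁵ × 19.2 × N²
N² = 12,302.4 / (21.4656 × 10⁻⁵) = 57,312,165
N ≈ √57,312,165 ≈ 7,570.5

≈ 7570 RPM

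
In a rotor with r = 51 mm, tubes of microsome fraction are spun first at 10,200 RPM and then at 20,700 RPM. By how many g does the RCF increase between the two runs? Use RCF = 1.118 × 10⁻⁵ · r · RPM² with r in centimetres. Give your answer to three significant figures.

18500 g

r = 51 mm = 5.1 cm
RCF₁ = 1.118 × 10⁻⁵ × 5.1 × (10200)² = 1.118 × 10⁻⁵ × 5.1 × 104,040,000 ≈ 5,932.2 × g
RCF₂ = 1.118 × 10⁻⁵ × 5.1 × (20700)² = 1.118 × 10⁻⁵ × 5.1 × 428,490,000 ≈ 24,431.6 × g
Increase = 24,431.6 − 5,932.2 = 18,499.4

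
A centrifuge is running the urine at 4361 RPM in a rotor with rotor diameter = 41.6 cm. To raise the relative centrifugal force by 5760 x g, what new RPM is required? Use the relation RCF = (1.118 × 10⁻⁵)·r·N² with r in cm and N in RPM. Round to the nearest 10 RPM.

r = 41.6 / 2 = 20.8 cm
Current RCF = 1.118 × 10⁻⁵ × 20.8 × (4361)² = 1.118 × 10⁻⁵ × 20.8 × 19,018,321 ≈ 4,422.6 × g
Target RCF = 4,422.6 + 5,760 = 10,182.6 × g
N² = 10,182.6 / (23.2544 × 10⁻⁵) = 43,787,842
N ≈ √43,787,842 ≈ 6,617.2

N₂ ≈ 6620 RPM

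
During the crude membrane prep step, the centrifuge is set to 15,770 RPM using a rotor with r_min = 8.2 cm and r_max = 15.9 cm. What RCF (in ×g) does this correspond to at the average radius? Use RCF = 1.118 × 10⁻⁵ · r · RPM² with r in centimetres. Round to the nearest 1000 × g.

34000 ×g

r_avg = (8.2 + 15.9) / 2 = 12.05 cm
RCF = 1.118 × 10⁻⁵ × 12.05 × (15770)² = 1.118 × 10⁻⁵ × 12.05 × 248,692,900 ≈ 33,503.7 × g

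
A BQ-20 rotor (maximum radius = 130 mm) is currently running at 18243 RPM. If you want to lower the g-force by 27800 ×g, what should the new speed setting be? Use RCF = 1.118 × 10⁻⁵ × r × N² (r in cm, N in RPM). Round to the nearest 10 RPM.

r = 130 mm = 13.0 cm
Current RCF = 1.118 × 10⁻⁵ × 13 × (18243)² = 1.118 × 10⁻⁵ × 13 × 332,807,049 ≈ 48,370.2 × g
Target RCF = 48,370.2 − 27,800 = 20,570.2 × g
N² = 20,570.2 / (14.534 × 10⁻⁵) = 141,531,581
N ≈ √141,531,581 ≈ 11,896.7

11900 RPM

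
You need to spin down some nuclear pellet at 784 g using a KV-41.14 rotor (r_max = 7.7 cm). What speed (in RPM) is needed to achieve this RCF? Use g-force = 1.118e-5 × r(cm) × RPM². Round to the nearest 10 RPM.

784 = 1.118 × 10⁻⁵ × 7.7 × N²
N² = 784 / (8.6086 × 10⁻⁵) = 9,107,172
N ≈ √9,107,172 ≈ 3,017.8

N ≈ 3020 RPM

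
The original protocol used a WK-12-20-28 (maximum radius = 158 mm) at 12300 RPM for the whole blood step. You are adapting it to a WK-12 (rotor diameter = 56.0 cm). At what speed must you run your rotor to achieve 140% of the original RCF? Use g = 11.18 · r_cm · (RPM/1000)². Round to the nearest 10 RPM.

≈ 10930 RPM

Original rotor: r = 158 mm = 15.8 cm
RCF = 11.18 × r × (N/1000)²
RCF_original = 11.18 × 15.8 × (12.3)² = 11.18 × 15.8 × 151.29 ≈ 26,724.5 × g
Target RCF = 1.4 × 26,724.5 ≈ 37,414.3 × g
Your rotor: r = 56.0 / 2 = 28 cm
37,414.3 = 11.18 × 28 × (N/1000)²
(N/1000)² = 37,414.3 / 313.04 = 119.5192
N = 1000 × √119.5192 ≈ 10,932.5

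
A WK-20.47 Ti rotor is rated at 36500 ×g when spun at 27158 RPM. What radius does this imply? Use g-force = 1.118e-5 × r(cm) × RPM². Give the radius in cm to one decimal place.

RCF = 1.118 × 10⁻⁵ × r × N²
36500 = 1.118 × 10⁻⁵ × r × (27158)²
r = 36500 / (1.118 × 10⁻⁵ × 737,556,964) = 36500 / 8245.887 ≈ 4.426 cm

4.4 cm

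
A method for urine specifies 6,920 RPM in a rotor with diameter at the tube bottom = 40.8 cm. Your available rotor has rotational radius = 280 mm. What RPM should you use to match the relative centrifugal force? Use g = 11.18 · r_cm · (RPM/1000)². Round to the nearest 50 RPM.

Original rotor: r = 40.8 / 2 = 20.4 cm
RCF = 11.18 × r × (N/1000)²
RCF_original = 11.18 × 20.4 × (6.92)² = 11.18 × 20.4 × 47.8864 ≈ 10,921.5 × g
Your rotor: r = 280 mm = 28.0 cm
10,921.5 = 11.18 × 28 × (N/1000)²
(N/1000)² = 10,921.5 / 313.04 = 34.88851
N = 1000 × √34.88851 ≈ 5,906.6

5900 RPM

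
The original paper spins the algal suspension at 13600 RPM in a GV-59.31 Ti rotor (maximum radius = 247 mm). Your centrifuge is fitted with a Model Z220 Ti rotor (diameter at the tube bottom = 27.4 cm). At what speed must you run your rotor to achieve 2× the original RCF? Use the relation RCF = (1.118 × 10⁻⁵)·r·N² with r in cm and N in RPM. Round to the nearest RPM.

Original rotor: r = 247 mm = 24.7 cm
RCF_original = 1.118 × 10⁻⁵ × 24.7 × (13600)² = 1.118 × 10⁻⁵ × 24.7 × 184,960,000 ≈ 51,076 × g
Target RCF = 2 × 51,076 ≈ 102,152 × g
Your rotor: r = 27.4 / 2 = 13.7 cm
102,152 = 1.118 × 10⁻⁵ × 13.7 × N²
N² = 102,152 / (15.3166 × 10⁻⁵) = 666,936,526
N ≈ √666,936,526 ≈ 25,825.1

≈ 25825 RPM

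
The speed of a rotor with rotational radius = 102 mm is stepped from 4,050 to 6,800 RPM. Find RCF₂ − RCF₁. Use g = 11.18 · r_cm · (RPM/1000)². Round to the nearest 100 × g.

≈ 3400 × g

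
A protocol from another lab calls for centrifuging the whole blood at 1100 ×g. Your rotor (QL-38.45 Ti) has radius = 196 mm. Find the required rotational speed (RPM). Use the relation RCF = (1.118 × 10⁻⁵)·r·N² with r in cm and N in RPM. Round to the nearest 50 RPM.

N ≈ 2250 RPM

r = 196 mm = 19.6 cm
1,100 = 1.118 × 10⁻⁵ × 19.6 × N²
N² = 1,100 / (21.9128 × 10⁻⁵) = 5,019,897
N ≈ √5,019,897 ≈ 2,240.5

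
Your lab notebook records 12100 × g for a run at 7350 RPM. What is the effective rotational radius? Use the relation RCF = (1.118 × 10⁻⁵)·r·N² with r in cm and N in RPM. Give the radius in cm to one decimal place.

≈ 20.0 cm

RCF = 1.118 × 10⁻⁵ × r × N²
12100 = 1.118 × 10⁻⁵ × r × (7350)²
r = 12100 / (1.118 × 10⁻⁵ × 54,022,500) = 12100 / 603.9715 ≈ 20.034 cm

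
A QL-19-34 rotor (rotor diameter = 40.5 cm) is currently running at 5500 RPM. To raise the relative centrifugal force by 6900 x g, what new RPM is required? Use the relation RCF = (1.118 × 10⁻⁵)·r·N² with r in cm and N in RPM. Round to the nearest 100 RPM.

N₂ ≈ 7800 RPM

r = 40.5 / 2 = 20.25 cm
Current RCF = 1.118 × 10⁻⁵ × 20.25 × (5500)² = 1.118 × 10⁻⁵ × 20.25 × 30,250,000 ≈ 6,848.4 × g
Target RCF = 6,848.4 + 6,900 = 13,748.4 × g
N² = 13,748.4 / (22.6395 × 10⁻⁵) = 60,727,490
N ≈ √60,727,490 ≈ 7,792.8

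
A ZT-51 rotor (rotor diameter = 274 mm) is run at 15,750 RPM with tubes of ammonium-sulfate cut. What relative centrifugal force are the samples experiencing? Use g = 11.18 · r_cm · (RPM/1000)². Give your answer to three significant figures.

r = 274 mm / 2 = 137 mm = 13.7 cm
RCF = 11.18 × r × (N/1000)²
RCF = 11.18 × 13.7 × (15.75)² = 11.18 × 13.7 × 248.0625 ≈ 37,994.7 × g

38000 × g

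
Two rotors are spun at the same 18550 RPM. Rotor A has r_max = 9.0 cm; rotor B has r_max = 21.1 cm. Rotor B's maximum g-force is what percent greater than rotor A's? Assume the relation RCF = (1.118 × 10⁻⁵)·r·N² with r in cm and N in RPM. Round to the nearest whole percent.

At equal RPM, RCF scales linearly with r: ratio = 21.1 / 9.0 = 2.3444.
So rotor B delivers 134.4% more g-force.

134%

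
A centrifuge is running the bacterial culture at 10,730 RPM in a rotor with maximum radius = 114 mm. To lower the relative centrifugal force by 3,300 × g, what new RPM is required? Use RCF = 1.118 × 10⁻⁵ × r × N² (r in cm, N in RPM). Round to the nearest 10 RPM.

N₂ ≈ 9450 RPM

r = 114 mm = 11.4 cm
Current RCF = 1.118 × 10⁻⁵ × 11.4 × (10730)² = 1.118 × 10⁻⁵ × 11.4 × 115,132,900 ≈ 14,673.9 × g
Target RCF = 14,673.9 − 3,300 = 11,373.9 × g
N² = 11,373.9 / (12.7452 × 10⁻⁵) = 89,240,655
N ≈ √89,240,655 ≈ 9,446.7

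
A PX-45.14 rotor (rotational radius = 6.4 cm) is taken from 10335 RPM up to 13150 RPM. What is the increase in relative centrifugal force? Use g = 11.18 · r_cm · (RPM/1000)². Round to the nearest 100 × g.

RCF₁ = 11.18 × 6.4 × (10.335)² = 11.18 × 6.4 × 106.812225 ≈ 7,642.6 × g
RCF₂ = 11.18 × 6.4 × (13.15)² = 11.18 × 6.4 × 172.9225 ≈ 12,373 × g
Increase = 12,373 − 7,642.6 = 4,730.4

4700 x g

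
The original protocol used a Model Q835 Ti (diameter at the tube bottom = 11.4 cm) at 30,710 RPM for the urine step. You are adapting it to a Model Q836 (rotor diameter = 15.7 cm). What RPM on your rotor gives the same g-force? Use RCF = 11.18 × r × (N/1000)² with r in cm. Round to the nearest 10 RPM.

Original rotor: r = 11.4 / 2 = 5.7 cm
RCF_original = 11.18 × 5.7 × (30.71)² = 11.18 × 5.7 × 943.1041 ≈ 60,100.3 × g
Your rotor: r = 15.7 / 2 = 7.85 cm
60,100.3 = 11.18 × 7.85 × (N/1000)²
(N/1000)² = 60,100.3 / 87.763 = 684.8023
N = 1000 × √684.8023 ≈ 26,168.7

26170 RPM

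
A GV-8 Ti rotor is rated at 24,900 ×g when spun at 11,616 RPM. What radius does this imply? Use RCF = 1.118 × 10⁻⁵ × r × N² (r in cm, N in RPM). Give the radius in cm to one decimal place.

≈ 16.5 cm

24900 = 1.118 × 10⁻⁵ × r × (11616)²
r = 24900 / (1.118 × 10⁻⁵ × 134,931,456) = 24900 / 1508.534 ≈ 16.506 cm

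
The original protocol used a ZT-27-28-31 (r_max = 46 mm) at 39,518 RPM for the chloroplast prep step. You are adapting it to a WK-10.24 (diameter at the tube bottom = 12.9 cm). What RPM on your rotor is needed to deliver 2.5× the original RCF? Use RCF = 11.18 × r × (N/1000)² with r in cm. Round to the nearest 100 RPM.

Original rotor: r = 46 mm = 4.6 cm
RCF = 11.18 × r × (N/1000)²
RCF_original = 11.18 × 4.6 × (39.518)² = 11.18 × 4.6 × 1,561.672324 ≈ 80,313.7 × g
Target RCF = 2.5 × 80,313.7 ≈ 200,784.2 × g
Your rotor: r = 12.9 / 2 = 6.45 cm
200,784.2 = 11.18 × 6.45 × (N/1000)²
(N/1000)² = 200,784.2 / 72.111 = 2784.377
N = 1000 × √2784.377 ≈ 52,767.2

52800 RPM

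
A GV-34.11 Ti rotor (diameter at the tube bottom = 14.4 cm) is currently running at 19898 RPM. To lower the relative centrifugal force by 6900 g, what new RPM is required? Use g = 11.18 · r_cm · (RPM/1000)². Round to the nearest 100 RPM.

N₂ ≈ 17600 RPM

r = 14.4 / 2 = 7.2 cm
Current RCF = 11.18 × 7.2 × (19.898)² = 11.18 × 7.2 × 395.930404 ≈ 31,870.8 × g
Target RCF = 31,870.8 − 6,900 = 24,970.8 × g
(N/1000)² = 24,970.8 / 80.496 = 310.2117
N = 1000 × √310.2117 ≈ 17,612.8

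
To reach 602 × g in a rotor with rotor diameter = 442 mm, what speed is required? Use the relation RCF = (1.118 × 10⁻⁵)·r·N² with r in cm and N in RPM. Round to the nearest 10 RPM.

1560 RPM

r = 442 mm / 2 = 221 mm = 22.1 cm
RCF = 1.118 × 10⁻⁵ × r × N²
602 = 1.118 × 10⁻⁵ × 22.1 × N²
N² = 602 / (24.7078 × 10⁻⁵) = 2,436,478
N ≈ √2,436,478 ≈ 1,560.9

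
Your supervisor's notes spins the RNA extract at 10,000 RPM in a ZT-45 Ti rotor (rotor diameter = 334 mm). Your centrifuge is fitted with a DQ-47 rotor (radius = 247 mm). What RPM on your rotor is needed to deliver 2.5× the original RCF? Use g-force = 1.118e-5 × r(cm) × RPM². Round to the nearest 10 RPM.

≈ 13000 RPM

Original rotor: r = 334 mm / 2 = 167 mm = 16.7 cm
RCF = 1.118 × 10⁻⁵ × r × N²
RCF_original = 1.118 × 10⁻⁵ × 16.7 × (10000)² = 1.118 × 10⁻⁵ × 16.7 × 100,000,000 ≈ 18,670.6 × g
Target RCF = 2.5 × 18,670.6 ≈ 46,676.5 × g
Your rotor: r = 247 mm = 24.7 cm
46,676.5 = 1.118 × 10⁻⁵ × 24.7 × N²
N² = 46,676.5 / (27.6146 × 10⁻⁵) = 169,028,340
N ≈ √169,028,340 ≈ 13,001.1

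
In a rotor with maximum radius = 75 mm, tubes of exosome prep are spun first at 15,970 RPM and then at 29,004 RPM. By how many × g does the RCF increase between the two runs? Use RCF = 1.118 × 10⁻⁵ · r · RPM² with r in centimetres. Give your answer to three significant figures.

r = 75 mm = 7.5 cm
RCF₁ = 1.118 × 10⁻⁵ × 7.5 × (15970)² = 1.118 × 10⁻⁵ × 7.5 × 255,040,900 ≈ 21,385.2 × g
RCF₂ = 1.118 × 10⁻⁵ × 7.5 × (29004)² = 1.118 × 10⁻⁵ × 7.5 × 841,232,016 ≈ 70,537.3 × g
Increase = 70,537.3 − 21,385.2 = 49,152.1

49200 × g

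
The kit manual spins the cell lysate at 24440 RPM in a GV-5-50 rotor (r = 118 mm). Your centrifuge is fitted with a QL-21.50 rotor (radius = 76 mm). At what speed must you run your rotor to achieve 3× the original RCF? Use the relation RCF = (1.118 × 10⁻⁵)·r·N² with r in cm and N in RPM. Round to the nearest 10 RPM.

52750 RPM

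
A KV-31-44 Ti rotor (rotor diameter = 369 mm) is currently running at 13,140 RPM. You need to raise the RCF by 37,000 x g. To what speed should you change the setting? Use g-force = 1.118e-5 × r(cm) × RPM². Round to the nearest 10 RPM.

18760 RPM

r = 369 mm / 2 = 184.5 mm = 18.45 cm
Current RCF = 1.118 × 10⁻⁵ × 18.45 × (13140)² = 1.118 × 10⁻⁵ × 18.45 × 172,659,600 ≈ 35,614.7 × g
Target RCF = 35,614.7 + 37,000 = 72,614.7 × g
N² = 72,614.7 / (20.6271 × 10⁻⁵) = 352,035,429
N ≈ √352,035,429 ≈ 18,762.6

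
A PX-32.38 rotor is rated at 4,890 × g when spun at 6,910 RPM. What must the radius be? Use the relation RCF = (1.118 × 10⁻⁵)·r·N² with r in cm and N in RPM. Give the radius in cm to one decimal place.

4890 = 1.118 × 10⁻⁵ × r × (6910)²
r = 4890 / (1.118 × 10⁻⁵ × 47,748,100) = 4890 / 533.8238 ≈ 9.160 cm

r ≈ 9.2 cm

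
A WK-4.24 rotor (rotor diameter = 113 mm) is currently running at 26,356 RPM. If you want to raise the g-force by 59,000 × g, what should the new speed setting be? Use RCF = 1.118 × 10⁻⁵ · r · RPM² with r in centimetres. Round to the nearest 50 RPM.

40350 RPM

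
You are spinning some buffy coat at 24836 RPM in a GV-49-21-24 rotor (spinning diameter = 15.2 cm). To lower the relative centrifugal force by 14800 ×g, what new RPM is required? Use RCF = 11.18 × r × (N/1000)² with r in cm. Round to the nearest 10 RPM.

21040 RPM

r = 15.2 / 2 = 7.6 cm
Current RCF = 11.18 × 7.6 × (24.836)² = 11.18 × 7.6 × 616.826896 ≈ 52,410.5 × g
Target RCF = 52,410.5 − 14,800 = 37,610.5 × g
(N/1000)² = 37,610.5 / 84.968 = 442.6431
N = 1000 × √442.6431 ≈ 21,039.1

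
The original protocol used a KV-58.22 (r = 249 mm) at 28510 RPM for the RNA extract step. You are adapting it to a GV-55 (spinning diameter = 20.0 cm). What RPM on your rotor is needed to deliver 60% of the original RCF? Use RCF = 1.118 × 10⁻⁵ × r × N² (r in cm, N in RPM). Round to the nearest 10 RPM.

≈ 34850 RPM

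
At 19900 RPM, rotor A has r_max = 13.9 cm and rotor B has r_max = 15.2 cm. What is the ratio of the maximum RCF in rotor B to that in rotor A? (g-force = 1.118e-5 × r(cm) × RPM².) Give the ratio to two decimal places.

At fixed N, RCF ∝ r, so RCF_B/RCF_A = r_B/r_A = 15.2 / 13.9 = 1.0935.

1.09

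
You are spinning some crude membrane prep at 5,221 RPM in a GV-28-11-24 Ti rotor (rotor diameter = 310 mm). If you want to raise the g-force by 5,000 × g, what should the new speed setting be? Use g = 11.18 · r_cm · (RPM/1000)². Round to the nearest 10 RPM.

r = 310 mm / 2 = 155 mm = 15.5 cm
Current RCF = 11.18 × 15.5 × (5.221)² = 11.18 × 15.5 × 27.258841 ≈ 4,723.7 × g
Target RCF = 4,723.7 + 5,000 = 9,723.7 × g
(N/1000)² = 9,723.7 / 173.29 = 56.1123
N = 1000 × √56.1123 ≈ 7,490.8

7490 RPM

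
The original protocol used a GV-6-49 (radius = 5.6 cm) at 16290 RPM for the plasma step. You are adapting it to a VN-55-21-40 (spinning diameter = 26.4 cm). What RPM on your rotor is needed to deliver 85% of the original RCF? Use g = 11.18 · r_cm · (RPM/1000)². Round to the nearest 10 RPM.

9780 RPM

RCF_original = 11.18 × 5.6 × (16.29)² = 11.18 × 5.6 × 265.3641 ≈ 16,613.9 × g
Target RCF = 0.85 × 16,613.9 ≈ 14,121.8 × g
Your rotor: r = 26.4 / 2 = 13.2 cm
14,121.8 = 11.18 × 13.2 × (N/1000)²
(N/1000)² = 14,121.8 / 147.576 = 95.69171
N = 1000 × √95.69171 ≈ 9,782.2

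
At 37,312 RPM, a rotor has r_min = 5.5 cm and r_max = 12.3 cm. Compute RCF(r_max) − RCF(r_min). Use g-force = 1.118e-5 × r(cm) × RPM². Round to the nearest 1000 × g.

≈ 106000 ×g

RCF_max = 1.118 × 10⁻⁵ × 12.3 × (37312)² = 1.118 × 10⁻⁵ × 12.3 × 1,392,185,344 ≈ 191,445 × g
RCF_min = 1.118 × 10⁻⁵ × 5.5 × (37312)² = 1.118 × 10⁻⁵ × 5.5 × 1,392,185,344 ≈ 85,605.5 × g
ΔRCF = 191,445 − 85,605.5 = 105,839.5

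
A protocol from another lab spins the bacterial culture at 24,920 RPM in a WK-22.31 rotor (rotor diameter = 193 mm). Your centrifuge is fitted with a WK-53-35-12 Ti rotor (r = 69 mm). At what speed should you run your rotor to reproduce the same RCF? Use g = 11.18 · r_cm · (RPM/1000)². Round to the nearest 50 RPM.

29450 RPM

Original rotor: r = 193 mm / 2 = 96.5 mm = 9.65 cm
RCF = 11.18 × r × (N/1000)²
RCF_original = 11.18 × 9.65 × (24.92)² = 11.18 × 9.65 × 621.0064 ≈ 66,998.5 × g
Your rotor: r = 69 mm = 6.9 cm
66,998.5 = 11.18 × 6.9 × (N/1000)²
(N/1000)² = 66,998.5 / 77.142 = 868.5087
N = 1000 × √868.5087 ≈ 29,470.5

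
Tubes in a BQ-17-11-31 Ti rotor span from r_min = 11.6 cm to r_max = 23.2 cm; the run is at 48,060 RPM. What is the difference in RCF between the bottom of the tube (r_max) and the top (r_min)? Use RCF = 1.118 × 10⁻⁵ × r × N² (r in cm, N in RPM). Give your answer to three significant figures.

ΔRCF ≈ 300000 ×g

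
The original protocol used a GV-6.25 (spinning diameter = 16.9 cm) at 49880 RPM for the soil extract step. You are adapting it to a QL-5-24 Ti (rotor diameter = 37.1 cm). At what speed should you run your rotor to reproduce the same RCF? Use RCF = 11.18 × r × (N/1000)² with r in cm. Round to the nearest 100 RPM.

≈ 33700 RPM

Original rotor: r = 16.9 / 2 = 8.45 cm
RCF_original = 11.18 × 8.45 × (49.88)² = 11.18 × 8.45 × 2,488.0144 ≈ 235,045.2 × g
Your rotor: r = 37.1 / 2 = 18.55 cm
235,045.2 = 11.18 × 18.55 × (N/1000)²
(N/1000)² = 235,045.2 / 207.389 = 1133.354
N = 1000 × √1133.354 ≈ 33,665.3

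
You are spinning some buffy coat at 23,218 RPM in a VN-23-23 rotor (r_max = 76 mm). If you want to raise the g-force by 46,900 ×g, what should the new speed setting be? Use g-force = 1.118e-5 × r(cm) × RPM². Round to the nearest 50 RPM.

≈ 33050 RPM

r = 76 mm = 7.6 cm
Current RCF = 1.118 × 10⁻⁵ × 7.6 × (23218)² = 1.118 × 10⁻⁵ × 7.6 × 539,075,524 ≈ 45,804.2 × g
Target RCF = 45,804.2 + 46,900 = 92,704.2 × g
N² = 92,704.2 / (8.4968 × 10⁻⁵) = 1,091,048,395
N ≈ √1,091,048,395 ≈ 33,031.0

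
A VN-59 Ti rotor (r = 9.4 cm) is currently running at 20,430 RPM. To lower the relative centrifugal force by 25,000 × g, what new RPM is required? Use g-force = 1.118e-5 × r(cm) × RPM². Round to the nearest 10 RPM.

Current RCF = 1.118 × 10⁻⁵ × 9.4 × (20430)² = 1.118 × 10⁻⁵ × 9.4 × 417,384,900 ≈ 43,863.8 × g
Target RCF = 43,863.8 − 25,000 = 18,863.8 × g
N² = 18,863.8 / (10.5092 × 10⁻⁵) = 179,497,964
N ≈ √179,497,964 ≈ 13,397.7

N₂ ≈ 13400 RPM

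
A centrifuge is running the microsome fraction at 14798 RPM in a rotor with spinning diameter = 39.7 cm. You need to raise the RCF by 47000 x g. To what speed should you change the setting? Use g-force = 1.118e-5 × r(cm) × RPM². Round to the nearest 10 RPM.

20750 RPM

r = 39.7 / 2 = 19.85 cm
Current RCF = 1.118 × 10⁻⁵ × 19.85 × (14798)² = 1.118 × 10⁻⁵ × 19.85 × 218,980,804 ≈ 48,596.9 × g
Target RCF = 48,596.9 + 47,000 = 95,596.9 × g
N² = 95,596.9 / (22.1923 × 10⁻⁵) = 430,766,077
N ≈ √430,766,077 ≈ 20,754.9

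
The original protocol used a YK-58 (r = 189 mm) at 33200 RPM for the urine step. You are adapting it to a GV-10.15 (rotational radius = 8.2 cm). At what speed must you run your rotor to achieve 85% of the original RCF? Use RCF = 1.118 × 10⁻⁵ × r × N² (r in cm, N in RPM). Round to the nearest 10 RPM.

46470 RPM

Original rotor: r = 189 mm = 18.9 cm
RCF_original = 1.118 × 10⁻⁵ × 18.9 × (33200)² = 1.118 × 10⁻⁵ × 18.9 × 1,102,240,000 ≈ 232,905.5 × g
Target RCF = 0.85 × 232,905.5 ≈ 197,969.7 × g
197,969.7 = 1.118 × 10⁻⁵ × 8.2 × N²
N² = 197,969.7 / (9.1676 × 10⁻⁵) = 2,159,449,583
N ≈ √2,159,449,583 ≈ 46,469.9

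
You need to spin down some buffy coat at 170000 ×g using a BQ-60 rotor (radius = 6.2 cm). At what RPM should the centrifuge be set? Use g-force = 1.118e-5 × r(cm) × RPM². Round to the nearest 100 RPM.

N ≈ 49500 RPM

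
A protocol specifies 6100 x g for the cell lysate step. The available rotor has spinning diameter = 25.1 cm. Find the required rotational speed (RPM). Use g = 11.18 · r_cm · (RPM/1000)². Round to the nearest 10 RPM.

N ≈ 6590 RPM

r = 25.1 / 2 = 12.55 cm
RCF = 11.18 × r × (N/1000)²
6,100 = 11.18 × 12.55 × (N/1000)²
(N/1000)² = 6,100 / 140.309 = 43.47547
N = 1000 × √43.47547 ≈ 6,593.6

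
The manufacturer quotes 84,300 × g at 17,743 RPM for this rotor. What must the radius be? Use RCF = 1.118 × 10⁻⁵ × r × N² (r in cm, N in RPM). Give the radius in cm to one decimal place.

84300 = 1.118 × 10⁻⁵ × r × (17743)²
r = 84300 / (1.118 × 10⁻⁵ × 314,814,049) = 84300 / 3519.621 ≈ 23.951 cm

r ≈ 24.0 cm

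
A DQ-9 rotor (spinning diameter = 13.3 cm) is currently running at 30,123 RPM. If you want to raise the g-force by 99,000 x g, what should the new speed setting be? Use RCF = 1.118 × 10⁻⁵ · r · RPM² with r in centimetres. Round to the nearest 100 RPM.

47300 RPM

r = 13.3 / 2 = 6.65 cm
Current RCF = 1.118 × 10⁻⁵ × 6.65 × (30123)² = 1.118 × 10⁻⁵ × 6.65 × 907,395,129 ≈ 67,462.1 × g
Target RCF = 67,462.1 + 99,000 = 166,462.1 × g
N² = 166,462.1 / (7.4347 × 10⁻⁵) = 2,238,988,796
N ≈ √2,238,988,796 ≈ 47,318.0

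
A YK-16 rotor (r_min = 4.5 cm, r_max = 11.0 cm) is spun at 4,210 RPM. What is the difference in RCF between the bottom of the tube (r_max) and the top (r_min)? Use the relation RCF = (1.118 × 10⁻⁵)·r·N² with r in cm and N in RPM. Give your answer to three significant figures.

ΔRCF = 1.118 × 10⁻⁵ × (r_max − r_min) × N² = 1.118 × 10⁻⁵ × 6.5 × 17,724,100 ≈ 1,288

ΔRCF ≈ 1290 x g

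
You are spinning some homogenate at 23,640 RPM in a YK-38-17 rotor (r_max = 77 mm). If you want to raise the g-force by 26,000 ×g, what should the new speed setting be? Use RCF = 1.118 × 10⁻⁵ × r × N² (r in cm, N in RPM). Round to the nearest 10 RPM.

r = 77 mm = 7.7 cm
Current RCF = 1.118 × 10⁻⁵ × 7.7 × (23640)² = 1.118 × 10⁻⁵ × 7.7 × 558,849,600 ≈ 48,109.1 × g
Target RCF = 48,109.1 + 26,000 = 74,109.1 × g
N² = 74,109.1 / (8.6086 × 10⁻⁵) = 860,872,848
N ≈ √860,872,848 ≈ 29,340.6

N₂ ≈ 29340 RPM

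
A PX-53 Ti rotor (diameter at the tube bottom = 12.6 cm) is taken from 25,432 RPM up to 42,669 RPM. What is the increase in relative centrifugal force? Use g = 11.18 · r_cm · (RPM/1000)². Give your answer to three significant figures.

82700 × g

r = 12.6 / 2 = 6.3 cm
RCF₁ = 11.18 × 6.3 × (25.432)² = 11.18 × 6.3 × 646.786624 ≈ 45,555.8 × g
RCF₂ = 11.18 × 6.3 × (42.669)² = 11.18 × 6.3 × 1,820.643561 ≈ 128,235.2 × g
Increase = 128,235.2 − 45,555.8 = 82,679.4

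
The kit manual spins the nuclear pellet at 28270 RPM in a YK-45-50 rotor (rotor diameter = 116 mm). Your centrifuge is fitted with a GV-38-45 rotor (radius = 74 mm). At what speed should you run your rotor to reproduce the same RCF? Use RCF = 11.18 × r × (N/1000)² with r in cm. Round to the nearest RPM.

Original rotor: r = 116 mm / 2 = 58 mm = 5.8 cm
RCF_original = 11.18 × 5.8 × (28.27)² = 11.18 × 5.8 × 799.1929 ≈ 51,822.9 × g
Your rotor: r = 74 mm = 7.4 cm
51,822.9 = 11.18 × 7.4 × (N/1000)²
(N/1000)² = 51,822.9 / 82.732 = 626.3949
N = 1000 × √626.3949 ≈ 25,027.9

≈ 25028 RPM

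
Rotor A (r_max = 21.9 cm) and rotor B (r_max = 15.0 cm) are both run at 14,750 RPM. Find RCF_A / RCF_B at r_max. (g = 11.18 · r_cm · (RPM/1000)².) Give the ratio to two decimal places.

At fixed N, RCF ∝ r, so RCF_A/RCF_B = r_A/r_B = 21.9 / 15.0 = 1.4600.

1.46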